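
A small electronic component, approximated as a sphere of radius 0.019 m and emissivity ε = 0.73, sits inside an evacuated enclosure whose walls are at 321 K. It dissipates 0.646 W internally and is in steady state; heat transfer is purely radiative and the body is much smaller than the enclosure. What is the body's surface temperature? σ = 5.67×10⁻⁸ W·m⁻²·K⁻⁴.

For a small grey body in a large enclosure, net radiated power = εσA(T⁴ − T_w⁴).
Steady state: P = εσA(T⁴ − T_w⁴) with A = 4πr² = 0.004536 m².
T⁴ = P/(εσA) + T_w⁴ = 0.646/(0.73·5.67×10⁻⁸·0.004536) + (321)⁴
    = 3.440×10⁹ + 1.062×10¹⁰ = 1.406×10¹⁰ K⁴.

T ≈ 344 K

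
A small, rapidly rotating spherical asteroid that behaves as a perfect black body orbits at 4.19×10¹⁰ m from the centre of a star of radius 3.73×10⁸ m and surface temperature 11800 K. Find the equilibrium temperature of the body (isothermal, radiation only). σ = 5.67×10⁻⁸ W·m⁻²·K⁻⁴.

T ≈ 787 K

The star's surface emits σT_*⁴; at distance d the flux is S = σT_*⁴(R_*/d)².
S = 5.67×10⁻⁸·(11800)⁴·(3.73×10⁸/4.19×10¹⁰)² = 87120 W/m².
For an isothermal sphere T⁴ = (1−a)S/(4σ) = 3.841×10¹¹ K⁴.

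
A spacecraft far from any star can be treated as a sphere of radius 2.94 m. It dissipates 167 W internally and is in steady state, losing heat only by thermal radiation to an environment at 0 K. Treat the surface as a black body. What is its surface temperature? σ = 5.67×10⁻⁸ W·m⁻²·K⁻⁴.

Steady state: internal power = radiated power, P = εσA T⁴.
Radiating area A = 4πr² = 108.6 m².
T⁴ = P/(εσA) = 167/(1.0·5.67×10⁻⁸·108.6) = 2.712×10⁷ K⁴.
T = (2.712×10⁷)^(1/4).

T ≈ 72.2 K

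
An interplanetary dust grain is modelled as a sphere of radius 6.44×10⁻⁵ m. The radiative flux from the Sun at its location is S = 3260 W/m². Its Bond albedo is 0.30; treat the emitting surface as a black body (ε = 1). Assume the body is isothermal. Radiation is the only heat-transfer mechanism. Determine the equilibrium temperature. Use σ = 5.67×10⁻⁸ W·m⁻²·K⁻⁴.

T ≈ 317 K

At equilibrium, absorbed power = emitted power.
Absorbing cross-section = πr² = 1.303×10⁻⁸ m²; emitting surface = 4πr² = 5.212×10⁻⁸ m² (ratio 4).
(1−a)S·A_cross = εσ·A_surf·T⁴  ⇒  T⁴ = (1−a)S/(4σ).
T⁴ = 0.700·3260/(4·5.67×10⁻⁸) = 1.006×10¹⁰ K⁴.
T = (1.006×10¹⁰)^(1/4).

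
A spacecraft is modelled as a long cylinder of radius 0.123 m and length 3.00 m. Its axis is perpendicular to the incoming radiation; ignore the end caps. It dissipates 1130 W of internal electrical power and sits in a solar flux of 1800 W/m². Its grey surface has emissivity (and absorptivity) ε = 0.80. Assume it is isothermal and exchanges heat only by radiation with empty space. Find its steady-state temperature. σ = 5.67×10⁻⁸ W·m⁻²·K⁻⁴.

At steady state, absorbed solar power + internal power = radiated power.
Absorbed: α·S·A_cross = 0.80·1800·0.7380 = 1063 W (cross-section 2rL).
Total input = 1063 + 1130 = 2193 W.
Radiated: εσ·A_surf·T⁴ with A_surf = 2πrL = 2.318 m².
T⁴ = 2193/(0.80·5.67×10⁻⁸·2.318) = 2.085×10¹⁰ K⁴.

T ≈ 380 K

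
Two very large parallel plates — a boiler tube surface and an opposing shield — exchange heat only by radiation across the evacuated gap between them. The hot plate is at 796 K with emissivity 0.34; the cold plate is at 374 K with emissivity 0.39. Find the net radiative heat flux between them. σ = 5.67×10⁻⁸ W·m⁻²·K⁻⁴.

q ≈ 4810 W/m²

For two infinite grey parallel plates, q = σ(T₁⁴ − T₂⁴)/(1/ε₁ + 1/ε₂ − 1).
T₁⁴ − T₂⁴ = 4.015×10¹¹ − 1.957×10¹⁰ = 3.819×10¹¹ K⁴.
1/ε₁ + 1/ε₂ − 1 = 2.941 + 2.564 − 1 = 4.505.
q = 5.67×10⁻⁸ × 3.819×10¹¹ / 4.505.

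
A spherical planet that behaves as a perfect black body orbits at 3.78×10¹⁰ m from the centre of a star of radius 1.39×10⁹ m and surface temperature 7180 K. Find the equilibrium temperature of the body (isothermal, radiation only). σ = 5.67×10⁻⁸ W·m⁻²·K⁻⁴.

The star's surface emits σT_*⁴; at distance d the flux is S = σT_*⁴(R_*/d)².
S = 5.67×10⁻⁸·(7180)⁴·(1.39×10⁹/3.78×10¹⁰)² = 2.038×10⁵ W/m².
For an isothermal sphere T⁴ = (1−a)S/(4σ) = 8.984×10¹¹ K⁴.

T ≈ 974 K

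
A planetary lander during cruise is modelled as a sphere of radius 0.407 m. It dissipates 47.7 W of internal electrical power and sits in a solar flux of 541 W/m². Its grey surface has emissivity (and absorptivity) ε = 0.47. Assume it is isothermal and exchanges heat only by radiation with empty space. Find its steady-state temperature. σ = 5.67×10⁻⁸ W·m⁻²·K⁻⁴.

At steady state, absorbed solar power + internal power = radiated power.
Absorbed: α·S·A_cross = 0.47·541·0.5204 = 132.3 W (cross-section πr²).
Total input = 132.3 + 47.7 = 180.0 W.
Radiated: εσ·A_surf·T⁴ with A_surf = 4πr² = 2.082 m².
T⁴ = 180.0/(0.47·5.67×10⁻⁸·2.082) = 3.245×10⁹ K⁴.

T ≈ 239 K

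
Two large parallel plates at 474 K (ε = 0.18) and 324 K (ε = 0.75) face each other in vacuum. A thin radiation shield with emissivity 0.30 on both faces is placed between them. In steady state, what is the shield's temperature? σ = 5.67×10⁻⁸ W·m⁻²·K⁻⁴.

In steady state the net flux on the hot side equals that on the cold side.
σ(T₁⁴−T_s⁴)/D₁ = σ(T_s⁴−T₂⁴)/D₂, with D₁ = 1/ε₁+1/ε_s−1 = 7.889, D₂ = 1/ε_s+1/ε₂−1 = 3.667.
Solve for T_s⁴: T_s⁴ = (D₂·T₁⁴ + D₁·T₂⁴)/(D₁+D₂) = 2.354×10¹⁰ K⁴.

T_s ≈ 392 K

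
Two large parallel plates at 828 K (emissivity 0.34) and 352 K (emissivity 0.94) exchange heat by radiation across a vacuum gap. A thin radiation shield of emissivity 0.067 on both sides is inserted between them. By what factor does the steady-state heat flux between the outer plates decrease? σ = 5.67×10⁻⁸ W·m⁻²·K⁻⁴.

factor ≈ 10.6

Without shield: q₀ = σΔ(T⁴)/(1/ε₁+1/ε₂−1) with denominator 3.005.
With shield the two gaps are in series; the resistances add: (1/ε₁+1/ε_s−1)+(1/ε_s+1/ε₂−1) = 16.87+14.99 = 31.86.
Heat-flux ratio q₀/q = 31.86/3.005.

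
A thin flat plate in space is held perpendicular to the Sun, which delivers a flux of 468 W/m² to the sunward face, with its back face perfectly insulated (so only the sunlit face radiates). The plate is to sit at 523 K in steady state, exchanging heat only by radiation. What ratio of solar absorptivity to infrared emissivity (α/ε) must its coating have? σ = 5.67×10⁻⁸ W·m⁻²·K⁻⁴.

α/ε ≈ 9.06

Balance: αS·A = εσ·1A·T⁴ ⇒ α/ε = σT⁴/S.
α/ε = 5.67×10⁻⁸·(523)⁴/468 = 5.67×10⁻⁸·7.482×10¹⁰/468.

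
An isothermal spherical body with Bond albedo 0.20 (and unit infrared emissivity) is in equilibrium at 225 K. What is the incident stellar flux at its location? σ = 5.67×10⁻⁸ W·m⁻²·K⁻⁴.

(1−a)S·πr² = σ·4πr²·T⁴ ⇒ S = 4σT⁴/(1−a).
S = 4·5.67×10⁻⁸·2.563×10⁹/0.800.

S ≈ 727 W/m²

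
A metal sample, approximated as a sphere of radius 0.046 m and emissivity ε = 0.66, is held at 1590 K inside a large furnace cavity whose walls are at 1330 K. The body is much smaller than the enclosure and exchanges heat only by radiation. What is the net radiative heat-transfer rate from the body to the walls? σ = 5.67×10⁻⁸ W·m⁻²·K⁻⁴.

P_net ≈ 3250 W

For a small grey body in a large enclosure: P_net = εσA(T_body⁴ − T_wall⁴).
A = 4πr² = 0.02659 m²; T_body⁴ − T_wall⁴ = 6.391×10¹² − 3.129×10¹² = 3.262×10¹² K⁴.
|P_net| = 0.66·5.67×10⁻⁸·0.02659·3.262×10¹².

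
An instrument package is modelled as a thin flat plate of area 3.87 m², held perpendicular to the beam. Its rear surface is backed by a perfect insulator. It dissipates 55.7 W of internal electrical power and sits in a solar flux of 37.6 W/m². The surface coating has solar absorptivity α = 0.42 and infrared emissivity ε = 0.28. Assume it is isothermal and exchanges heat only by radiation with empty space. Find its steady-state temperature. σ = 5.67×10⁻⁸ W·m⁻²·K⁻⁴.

At steady state, absorbed solar power + internal power = radiated power.
Absorbed: α·S·A_cross = 0.42·37.6·3.870 = 61.12 W (cross-section A).
Total input = 61.12 + 55.7 = 116.8 W.
Radiated: εσ·A_surf·T⁴ with A_surf = A = 3.870 m².
T⁴ = 116.8/(0.28·5.67×10⁻⁸·3.870) = 1.901×10⁹ K⁴.

T ≈ 209 K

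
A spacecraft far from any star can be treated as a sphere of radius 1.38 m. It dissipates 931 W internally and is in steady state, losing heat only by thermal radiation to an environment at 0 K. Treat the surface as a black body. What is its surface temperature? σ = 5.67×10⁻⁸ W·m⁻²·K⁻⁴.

Steady state: internal power = radiated power, P = εσA T⁴.
Radiating area A = 4πr² = 23.93 m².
T⁴ = P/(εσA) = 931/(1.0·5.67×10⁻⁸·23.93) = 6.861×10⁸ K⁴.
T = (6.861×10⁸)^(1/4).

T ≈ 162 K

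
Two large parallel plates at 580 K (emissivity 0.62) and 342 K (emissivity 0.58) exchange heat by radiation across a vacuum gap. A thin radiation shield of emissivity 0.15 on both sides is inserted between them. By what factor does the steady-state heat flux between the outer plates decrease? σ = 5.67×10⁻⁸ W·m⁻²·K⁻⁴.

factor ≈ 6.28

Without shield: q₀ = σΔ(T⁴)/(1/ε₁+1/ε₂−1) with denominator 2.337.
With shield the two gaps are in series; the resistances add: (1/ε₁+1/ε_s−1)+(1/ε_s+1/ε₂−1) = 7.280+7.391 = 14.67.
Heat-flux ratio q₀/q = 14.67/2.337.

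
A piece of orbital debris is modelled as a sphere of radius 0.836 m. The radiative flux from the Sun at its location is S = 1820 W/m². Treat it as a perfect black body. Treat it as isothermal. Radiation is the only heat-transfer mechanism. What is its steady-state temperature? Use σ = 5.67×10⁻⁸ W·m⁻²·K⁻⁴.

T ≈ 299 K

At equilibrium, absorbed power = emitted power.
Absorbing cross-section = πr² = 2.196 m²; emitting surface = 4πr² = 8.783 m² (ratio 4).
S·A_cross = εσ·A_surf·T⁴  ⇒  T⁴ = S/(4σ).
T⁴ = 1.00·1820/(4·5.67×10⁻⁸) = 8.025×10⁹ K⁴.
T = (8.025×10⁹)^(1/4).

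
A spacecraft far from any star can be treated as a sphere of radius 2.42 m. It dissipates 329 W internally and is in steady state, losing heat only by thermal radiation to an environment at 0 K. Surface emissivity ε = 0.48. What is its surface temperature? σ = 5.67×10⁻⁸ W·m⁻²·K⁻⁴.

T ≈ 113 K

Steady state: internal power = radiated power, P = εσA T⁴.
Radiating area A = 4πr² = 73.59 m².
T⁴ = P/(εσA) = 329/(0.48·5.67×10⁻⁸·73.59) = 1.643×10⁸ K⁴.
T = (1.643×10⁸)^(1/4).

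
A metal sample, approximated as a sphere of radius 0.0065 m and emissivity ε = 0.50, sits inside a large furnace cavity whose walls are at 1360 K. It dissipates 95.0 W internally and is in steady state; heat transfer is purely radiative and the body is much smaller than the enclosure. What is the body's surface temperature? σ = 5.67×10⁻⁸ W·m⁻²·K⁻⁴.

For a small grey body in a large enclosure, net radiated power = εσA(T⁴ − T_w⁴).
Steady state: P = εσA(T⁴ − T_w⁴) with A = 4πr² = 5.309×10⁻⁴ m².
T⁴ = P/(εσA) + T_w⁴ = 95.0/(0.50·5.67×10⁻⁸·5.309×10⁻⁴) + (1360)⁴
    = 6.312×10¹² + 3.421×10¹² = 9.733×10¹² K⁴.

T ≈ 1770 K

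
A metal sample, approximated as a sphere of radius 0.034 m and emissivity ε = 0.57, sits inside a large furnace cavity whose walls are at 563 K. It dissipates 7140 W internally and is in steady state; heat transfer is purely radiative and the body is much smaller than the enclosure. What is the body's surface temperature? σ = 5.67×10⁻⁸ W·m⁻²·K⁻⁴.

For a small grey body in a large enclosure, net radiated power = εσA(T⁴ − T_w⁴).
Steady state: P = εσA(T⁴ − T_w⁴) with A = 4πr² = 0.01453 m².
T⁴ = P/(εσA) + T_w⁴ = 7140/(0.57·5.67×10⁻⁸·0.01453) + (563)⁴
    = 1.521×10¹³ + 1.005×10¹¹ = 1.531×10¹³ K⁴.

T ≈ 1980 K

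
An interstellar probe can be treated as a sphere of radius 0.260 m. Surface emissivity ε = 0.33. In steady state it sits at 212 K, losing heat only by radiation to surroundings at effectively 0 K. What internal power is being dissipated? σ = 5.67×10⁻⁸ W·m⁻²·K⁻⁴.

Steady state: P = εσA T⁴.
A = 4πr² = 0.8495 m²; T⁴ = (212)⁴ = 2.020×10⁹ K⁴.
P = 0.33 × 5.67×10⁻⁸ × 0.8495 × 2.020×10⁹.

P ≈ 32.1 W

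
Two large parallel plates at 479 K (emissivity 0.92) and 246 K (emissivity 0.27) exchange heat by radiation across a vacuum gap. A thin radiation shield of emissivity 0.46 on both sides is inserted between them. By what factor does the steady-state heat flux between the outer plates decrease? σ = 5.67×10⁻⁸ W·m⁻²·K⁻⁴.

Without shield: q₀ = σΔ(T⁴)/(1/ε₁+1/ε₂−1) with denominator 3.791.
With shield the two gaps are in series; the resistances add: (1/ε₁+1/ε_s−1)+(1/ε_s+1/ε₂−1) = 2.261+4.878 = 7.138.
Heat-flux ratio q₀/q = 7.138/3.791.

factor ≈ 1.88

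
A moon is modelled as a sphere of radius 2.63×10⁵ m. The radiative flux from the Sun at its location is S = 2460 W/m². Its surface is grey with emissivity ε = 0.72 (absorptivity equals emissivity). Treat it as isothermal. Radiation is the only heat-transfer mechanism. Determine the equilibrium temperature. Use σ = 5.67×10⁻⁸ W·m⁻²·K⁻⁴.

At equilibrium, absorbed power = emitted power.
Absorbing cross-section = πr² = 2.173×10¹¹ m²; emitting surface = 4πr² = 8.692×10¹¹ m² (ratio 4).
εS·A_cross = εσ·A_surf·T⁴  ⇒  T⁴ = S/(4σ)   (ε cancels).
T⁴ = 2460/(4·5.67×10⁻⁸) = 1.085×10¹⁰ K⁴.
T = (1.085×10¹⁰)^(1/4).

T ≈ 323 K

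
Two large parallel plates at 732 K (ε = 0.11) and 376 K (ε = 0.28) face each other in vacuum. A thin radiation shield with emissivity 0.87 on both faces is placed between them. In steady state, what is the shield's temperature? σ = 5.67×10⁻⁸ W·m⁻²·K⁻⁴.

In steady state the net flux on the hot side equals that on the cold side.
σ(T₁⁴−T_s⁴)/D₁ = σ(T_s⁴−T₂⁴)/D₂, with D₁ = 1/ε₁+1/ε_s−1 = 9.240, D₂ = 1/ε_s+1/ε₂−1 = 3.721.
Solve for T_s⁴: T_s⁴ = (D₂·T₁⁴ + D₁·T₂⁴)/(D₁+D₂) = 9.667×10¹⁰ K⁴.

T_s ≈ 558 K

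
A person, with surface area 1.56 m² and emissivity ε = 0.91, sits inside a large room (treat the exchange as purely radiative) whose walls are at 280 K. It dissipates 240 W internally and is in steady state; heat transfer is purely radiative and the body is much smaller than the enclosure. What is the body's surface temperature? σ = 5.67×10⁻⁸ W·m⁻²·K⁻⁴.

T ≈ 309 K

For a small grey body in a large enclosure, net radiated power = εσA(T⁴ − T_w⁴).
Steady state: P = εσA(T⁴ − T_w⁴) with A = 1.56 m².
T⁴ = P/(εσA) + T_w⁴ = 240/(0.91·5.67×10⁻⁸·1.560) + (280)⁴
    = 2.982×10⁹ + 6.147×10⁹ = 9.128×10⁹ K⁴.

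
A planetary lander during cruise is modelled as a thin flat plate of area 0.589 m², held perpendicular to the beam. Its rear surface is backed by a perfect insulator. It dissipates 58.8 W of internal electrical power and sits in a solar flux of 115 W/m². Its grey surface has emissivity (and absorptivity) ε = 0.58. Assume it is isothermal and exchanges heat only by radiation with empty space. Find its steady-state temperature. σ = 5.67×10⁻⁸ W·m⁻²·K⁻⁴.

T ≈ 267 K

At steady state, absorbed solar power + internal power = radiated power.
Absorbed: α·S·A_cross = 0.58·115·0.5890 = 39.29 W (cross-section A).
Total input = 39.29 + 58.8 = 98.09 W.
Radiated: εσ·A_surf·T⁴ with A_surf = A = 0.5890 m².
T⁴ = 98.09/(0.58·5.67×10⁻⁸·0.5890) = 5.064×10⁹ K⁴.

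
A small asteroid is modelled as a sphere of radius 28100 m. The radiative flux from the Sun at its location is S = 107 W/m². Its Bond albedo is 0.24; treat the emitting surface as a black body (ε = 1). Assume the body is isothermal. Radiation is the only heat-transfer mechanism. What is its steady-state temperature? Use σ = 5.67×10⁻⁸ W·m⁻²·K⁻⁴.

At equilibrium, absorbed power = emitted power.
Absorbing cross-section = πr² = 2.481×10⁹ m²; emitting surface = 4πr² = 9.923×10⁹ m² (ratio 4).
(1−a)S·A_cross = εσ·A_surf·T⁴  ⇒  T⁴ = (1−a)S/(4σ).
T⁴ = 0.760·107/(4·5.67×10⁻⁸) = 3.586×10⁸ K⁴.
T = (3.586×10⁸)^(1/4).

T ≈ 138 K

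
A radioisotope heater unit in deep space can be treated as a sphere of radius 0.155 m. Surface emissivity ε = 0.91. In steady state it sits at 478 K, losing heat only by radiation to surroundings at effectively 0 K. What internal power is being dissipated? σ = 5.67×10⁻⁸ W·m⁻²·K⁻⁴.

Steady state: P = εσA T⁴.
A = 4πr² = 0.3019 m²; T⁴ = (478)⁴ = 5.220×10¹⁰ K⁴.
P = 0.91 × 5.67×10⁻⁸ × 0.3019 × 5.220×10¹⁰.

P ≈ 813 W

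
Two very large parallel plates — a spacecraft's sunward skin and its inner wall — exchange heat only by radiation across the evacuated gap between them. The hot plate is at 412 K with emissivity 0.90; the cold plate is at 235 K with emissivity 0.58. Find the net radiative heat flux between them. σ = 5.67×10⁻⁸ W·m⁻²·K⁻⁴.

q ≈ 796 W/m²

For two infinite grey parallel plates, q = σ(T₁⁴ − T₂⁴)/(1/ε₁ + 1/ε₂ − 1).
T₁⁴ − T₂⁴ = 2.881×10¹⁰ − 3.050×10⁹ = 2.576×10¹⁰ K⁴.
1/ε₁ + 1/ε₂ − 1 = 1.111 + 1.724 − 1 = 1.835.
q = 5.67×10⁻⁸ × 2.576×10¹⁰ / 1.835.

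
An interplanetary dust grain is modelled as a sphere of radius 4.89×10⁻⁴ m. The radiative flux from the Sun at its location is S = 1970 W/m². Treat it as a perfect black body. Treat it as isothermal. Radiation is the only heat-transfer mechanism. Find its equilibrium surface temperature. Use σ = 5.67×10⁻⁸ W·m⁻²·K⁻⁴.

T ≈ 305 K

At equilibrium, absorbed power = emitted power.
Absorbing cross-section = πr² = 7.512×10⁻⁷ m²; emitting surface = 4πr² = 3.005×10⁻⁶ m² (ratio 4).
S·A_cross = εσ·A_surf·T⁴  ⇒  T⁴ = S/(4σ).
T⁴ = 1.00·1970/(4·5.67×10⁻⁸) = 8.686×10⁹ K⁴.
T = (8.686×10⁹)^(1/4).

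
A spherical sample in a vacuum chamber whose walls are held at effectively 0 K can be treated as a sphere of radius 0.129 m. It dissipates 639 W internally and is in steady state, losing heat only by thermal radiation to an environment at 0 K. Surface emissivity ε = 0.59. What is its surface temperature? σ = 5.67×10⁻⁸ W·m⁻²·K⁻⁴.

Steady state: internal power = radiated power, P = εσA T⁴.
Radiating area A = 4πr² = 0.2091 m².
T⁴ = P/(εσA) = 639/(0.59·5.67×10⁻⁸·0.2091) = 9.134×10¹⁰ K⁴.
T = (9.134×10¹⁰)^(1/4).

T ≈ 550 K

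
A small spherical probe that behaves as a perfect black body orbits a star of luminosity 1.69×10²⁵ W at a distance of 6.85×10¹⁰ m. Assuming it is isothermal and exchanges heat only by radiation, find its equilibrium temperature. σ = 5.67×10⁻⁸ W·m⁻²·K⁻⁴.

T ≈ 189 K

First find the stellar flux at distance d: S = L/(4πd²) = 1.69×10²⁵/(4π·(6.85×10¹⁰)²) = 286.6 W/m².
For an isothermal sphere, absorbed (1−a)S·πr² = emitted σ·4πr²·T⁴, so T⁴ = (1−a)S/(4σ).
T⁴ = 1.00·286.6/(4·5.67×10⁻⁸) = 1.264×10⁹ K⁴.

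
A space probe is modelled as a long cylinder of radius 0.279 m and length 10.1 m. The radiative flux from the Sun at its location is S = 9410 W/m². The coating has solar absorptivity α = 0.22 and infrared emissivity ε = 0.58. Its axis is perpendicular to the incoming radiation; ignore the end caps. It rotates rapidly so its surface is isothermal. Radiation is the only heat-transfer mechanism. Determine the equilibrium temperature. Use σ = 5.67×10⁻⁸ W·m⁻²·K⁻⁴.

At equilibrium, absorbed power = emitted power.
Absorbing cross-section = 2rL = 5.636 m²; emitting surface = 2πrL = 17.71 m² (ratio π).
αS·A_cross = εσ·A_surf·T⁴  ⇒  T⁴ = αS/(ε·πσ).
T⁴ = 0.220·9410/(0.58·π·5.67×10⁻⁸) = 2.004×10¹⁰ K⁴.
T = (2.004×10¹⁰)^(1/4).

T ≈ 376 K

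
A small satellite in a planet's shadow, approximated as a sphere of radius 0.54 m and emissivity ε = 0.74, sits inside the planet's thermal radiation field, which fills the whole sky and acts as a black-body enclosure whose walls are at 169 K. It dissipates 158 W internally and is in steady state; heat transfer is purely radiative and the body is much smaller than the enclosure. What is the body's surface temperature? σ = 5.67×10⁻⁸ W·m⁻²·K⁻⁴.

T ≈ 207 K

For a small grey body in a large enclosure, net radiated power = εσA(T⁴ − T_w⁴).
Steady state: P = εσA(T⁴ − T_w⁴) with A = 4πr² = 3.664 m².
T⁴ = P/(εσA) + T_w⁴ = 158/(0.74·5.67×10⁻⁸·3.664) + (169)⁴
    = 1.028×10⁹ + 8.157×10⁸ = 1.843×10⁹ K⁴.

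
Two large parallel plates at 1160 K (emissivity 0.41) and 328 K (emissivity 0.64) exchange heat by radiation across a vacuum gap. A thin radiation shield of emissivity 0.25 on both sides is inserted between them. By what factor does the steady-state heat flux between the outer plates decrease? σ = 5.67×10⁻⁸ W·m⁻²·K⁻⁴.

factor ≈ 3.33

Without shield: q₀ = σΔ(T⁴)/(1/ε₁+1/ε₂−1) with denominator 3.002.
With shield the two gaps are in series; the resistances add: (1/ε₁+1/ε_s−1)+(1/ε_s+1/ε₂−1) = 5.439+4.562 = 10.00.
Heat-flux ratio q₀/q = 10.00/3.002.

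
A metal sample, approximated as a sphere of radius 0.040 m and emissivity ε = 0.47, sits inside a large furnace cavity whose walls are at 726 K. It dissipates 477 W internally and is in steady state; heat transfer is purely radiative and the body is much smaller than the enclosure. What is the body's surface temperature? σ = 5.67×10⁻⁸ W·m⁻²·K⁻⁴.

T ≈ 1040 K

For a small grey body in a large enclosure, net radiated power = εσA(T⁴ − T_w⁴).
Steady state: P = εσA(T⁴ − T_w⁴) with A = 4πr² = 0.02011 m².
T⁴ = P/(εσA) + T_w⁴ = 477/(0.47·5.67×10⁻⁸·0.02011) + (726)⁴
    = 8.902×10¹¹ + 2.778×10¹¹ = 1.168×10¹² K⁴.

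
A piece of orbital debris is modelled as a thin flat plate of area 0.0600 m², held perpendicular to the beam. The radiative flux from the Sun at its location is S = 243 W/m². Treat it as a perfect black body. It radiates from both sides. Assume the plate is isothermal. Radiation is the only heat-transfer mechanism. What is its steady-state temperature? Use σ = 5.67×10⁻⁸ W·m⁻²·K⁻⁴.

T ≈ 215 K

At equilibrium, absorbed power = emitted power.
Absorbing cross-section = A = 0.06000 m²; emitting surface = 2A = 0.1200 m² (ratio 2).
S·A_cross = εσ·A_surf·T⁴  ⇒  T⁴ = S/(2σ).
T⁴ = 1.00·243/(2·5.67×10⁻⁸) = 2.143×10⁹ K⁴.
T = (2.143×10⁹)^(1/4).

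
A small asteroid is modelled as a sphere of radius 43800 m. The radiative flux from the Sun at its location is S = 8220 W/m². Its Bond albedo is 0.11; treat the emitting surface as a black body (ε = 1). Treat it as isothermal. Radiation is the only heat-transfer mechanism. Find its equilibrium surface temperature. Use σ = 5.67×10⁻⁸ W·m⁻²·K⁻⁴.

T ≈ 424 K

At equilibrium, absorbed power = emitted power.
Absorbing cross-section = πr² = 6.027×10⁹ m²; emitting surface = 4πr² = 2.411×10¹⁰ m² (ratio 4).
(1−a)S·A_cross = εσ·A_surf·T⁴  ⇒  T⁴ = (1−a)S/(4σ).
T⁴ = 0.890·8220/(4·5.67×10⁻⁸) = 3.226×10¹⁰ K⁴.
T = (3.226×10¹⁰)^(1/4).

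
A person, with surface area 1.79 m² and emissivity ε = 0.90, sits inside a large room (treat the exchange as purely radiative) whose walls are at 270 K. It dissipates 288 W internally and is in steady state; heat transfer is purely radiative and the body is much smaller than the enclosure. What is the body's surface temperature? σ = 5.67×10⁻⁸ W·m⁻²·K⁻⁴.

T ≈ 303 K

For a small grey body in a large enclosure, net radiated power = εσA(T⁴ − T_w⁴).
Steady state: P = εσA(T⁴ − T_w⁴) with A = 1.79 m².
T⁴ = P/(εσA) + T_w⁴ = 288/(0.90·5.67×10⁻⁸·1.790) + (270)⁴
    = 3.153×10⁹ + 5.314×10⁹ = 8.467×10⁹ K⁴.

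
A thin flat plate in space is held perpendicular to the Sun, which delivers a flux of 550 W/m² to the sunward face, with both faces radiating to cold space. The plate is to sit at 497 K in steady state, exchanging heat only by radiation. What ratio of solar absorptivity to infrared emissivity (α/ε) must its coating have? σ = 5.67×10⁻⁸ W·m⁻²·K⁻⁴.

α/ε ≈ 12.6

Balance: αS·A = εσ·2A·T⁴ ⇒ α/ε = 2σT⁴/S.
α/ε = 2·5.67×10⁻⁸·(497)⁴/550 = 2·5.67×10⁻⁸·6.101×10¹⁰/550.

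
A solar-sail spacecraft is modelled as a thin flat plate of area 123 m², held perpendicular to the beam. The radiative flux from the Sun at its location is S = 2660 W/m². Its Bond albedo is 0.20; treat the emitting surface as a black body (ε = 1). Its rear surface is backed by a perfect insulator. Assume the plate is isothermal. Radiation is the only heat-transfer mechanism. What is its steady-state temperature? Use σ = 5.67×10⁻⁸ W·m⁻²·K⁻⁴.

At equilibrium, absorbed power = emitted power.
Absorbing cross-section = A = 123.0 m²; emitting surface = A = 123.0 m² (ratio 1).
(1−a)S·A_cross = εσ·A_surf·T⁴  ⇒  T⁴ = (1−a)S/(1σ).
T⁴ = 0.800·2660/(1·5.67×10⁻⁸) = 3.753×10¹⁰ K⁴.
T = (3.753×10¹⁰)^(1/4).

T ≈ 440 K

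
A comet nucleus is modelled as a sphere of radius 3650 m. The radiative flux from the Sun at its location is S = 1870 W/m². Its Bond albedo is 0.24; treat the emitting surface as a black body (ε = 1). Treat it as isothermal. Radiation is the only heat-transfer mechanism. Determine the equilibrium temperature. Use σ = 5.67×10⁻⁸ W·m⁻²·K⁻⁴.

At equilibrium, absorbed power = emitted power.
Absorbing cross-section = πr² = 4.185×10⁷ m²; emitting surface = 4πr² = 1.674×10⁸ m² (ratio 4).
(1−a)S·A_cross = εσ·A_surf·T⁴  ⇒  T⁴ = (1−a)S/(4σ).
T⁴ = 0.760·1870/(4·5.67×10⁻⁸) = 6.266×10⁹ K⁴.
T = (6.266×10⁹)^(1/4).

T ≈ 281 K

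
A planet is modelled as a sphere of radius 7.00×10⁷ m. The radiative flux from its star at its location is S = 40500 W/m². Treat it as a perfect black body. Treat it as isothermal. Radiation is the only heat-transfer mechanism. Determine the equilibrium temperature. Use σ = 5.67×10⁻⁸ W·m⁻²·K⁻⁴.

T ≈ 650 K

At equilibrium, absorbed power = emitted power.
Absorbing cross-section = πr² = 1.539×10¹⁶ m²; emitting surface = 4πr² = 6.158×10¹⁶ m² (ratio 4).
S·A_cross = εσ·A_surf·T⁴  ⇒  T⁴ = S/(4σ).
T⁴ = 1.00·40500/(4·5.67×10⁻⁸) = 1.786×10¹¹ K⁴.
T = (1.786×10¹¹)^(1/4).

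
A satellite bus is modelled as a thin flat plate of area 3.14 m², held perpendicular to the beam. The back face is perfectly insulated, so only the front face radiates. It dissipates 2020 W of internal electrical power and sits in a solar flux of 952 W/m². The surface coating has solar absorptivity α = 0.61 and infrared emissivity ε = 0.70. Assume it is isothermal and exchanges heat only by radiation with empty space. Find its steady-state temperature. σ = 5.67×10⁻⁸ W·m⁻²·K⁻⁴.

At steady state, absorbed solar power + internal power = radiated power.
Absorbed: α·S·A_cross = 0.61·952·3.140 = 1823 W (cross-section A).
Total input = 1823 + 2020 = 3843 W.
Radiated: εσ·A_surf·T⁴ with A_surf = A = 3.140 m².
T⁴ = 3843/(0.70·5.67×10⁻⁸·3.140) = 3.084×10¹⁰ K⁴.

T ≈ 419 K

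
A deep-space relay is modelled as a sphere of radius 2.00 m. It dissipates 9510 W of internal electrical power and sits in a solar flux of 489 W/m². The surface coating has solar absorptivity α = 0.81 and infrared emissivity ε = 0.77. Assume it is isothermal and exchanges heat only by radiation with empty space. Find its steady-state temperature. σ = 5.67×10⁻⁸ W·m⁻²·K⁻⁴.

At steady state, absorbed solar power + internal power = radiated power.
Absorbed: α·S·A_cross = 0.81·489·12.57 = 4977 W (cross-section πr²).
Total input = 4977 + 9510 = 14490 W.
Radiated: εσ·A_surf·T⁴ with A_surf = 4πr² = 50.27 m².
T⁴ = 14490/(0.77·5.67×10⁻⁸·50.27) = 6.602×10⁹ K⁴.

T ≈ 285 K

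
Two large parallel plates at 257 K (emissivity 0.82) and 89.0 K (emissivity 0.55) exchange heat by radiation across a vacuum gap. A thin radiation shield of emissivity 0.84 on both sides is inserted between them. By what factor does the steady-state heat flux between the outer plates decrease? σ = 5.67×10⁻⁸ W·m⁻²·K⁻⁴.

factor ≈ 1.68

Without shield: q₀ = σΔ(T⁴)/(1/ε₁+1/ε₂−1) with denominator 2.038.
With shield the two gaps are in series; the resistances add: (1/ε₁+1/ε_s−1)+(1/ε_s+1/ε₂−1) = 1.410+2.009 = 3.419.
Heat-flux ratio q₀/q = 3.419/2.038.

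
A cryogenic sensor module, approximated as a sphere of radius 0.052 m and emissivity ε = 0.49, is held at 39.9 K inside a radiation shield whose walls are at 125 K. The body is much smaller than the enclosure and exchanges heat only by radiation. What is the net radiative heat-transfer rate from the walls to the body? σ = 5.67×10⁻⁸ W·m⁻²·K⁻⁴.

P_net ≈ 0.228 W

For a small grey body in a large enclosure: P_net = εσA(T_body⁴ − T_wall⁴).
A = 4πr² = 0.03398 m²; T_body⁴ − T_wall⁴ = 2.534×10⁶ − 2.441×10⁸ = -2.416×10⁸ K⁴.
|P_net| = 0.49·5.67×10⁻⁸·0.03398·2.416×10⁸.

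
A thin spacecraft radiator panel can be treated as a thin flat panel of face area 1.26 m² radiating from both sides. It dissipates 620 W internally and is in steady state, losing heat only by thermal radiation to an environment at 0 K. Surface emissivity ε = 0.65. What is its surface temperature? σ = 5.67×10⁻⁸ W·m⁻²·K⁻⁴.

Steady state: internal power = radiated power, P = εσA T⁴.
Radiating area A = 2·1.26 = 2.520 m².
T⁴ = P/(εσA) = 620/(0.65·5.67×10⁻⁸·2.520) = 6.676×10⁹ K⁴.
T = (6.676×10⁹)^(1/4).

T ≈ 286 K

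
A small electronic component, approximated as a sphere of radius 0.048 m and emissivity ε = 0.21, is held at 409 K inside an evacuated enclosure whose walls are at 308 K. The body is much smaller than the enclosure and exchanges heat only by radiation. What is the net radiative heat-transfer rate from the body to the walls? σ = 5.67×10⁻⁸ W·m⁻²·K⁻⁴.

P_net ≈ 6.54 W

For a small grey body in a large enclosure: P_net = εσA(T_body⁴ − T_wall⁴).
A = 4πr² = 0.02895 m²; T_body⁴ − T_wall⁴ = 2.798×10¹⁰ − 8.999×10⁹ = 1.898×10¹⁰ K⁴.
|P_net| = 0.21·5.67×10⁻⁸·0.02895·1.898×10¹⁰.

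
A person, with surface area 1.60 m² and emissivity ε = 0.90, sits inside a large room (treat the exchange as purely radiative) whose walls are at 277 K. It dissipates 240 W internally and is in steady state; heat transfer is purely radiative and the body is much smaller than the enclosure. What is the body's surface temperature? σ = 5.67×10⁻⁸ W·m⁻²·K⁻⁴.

For a small grey body in a large enclosure, net radiated power = εσA(T⁴ − T_w⁴).
Steady state: P = εσA(T⁴ − T_w⁴) with A = 1.60 m².
T⁴ = P/(εσA) + T_w⁴ = 240/(0.90·5.67×10⁻⁸·1.600) + (277)⁴
    = 2.939×10⁹ + 5.887×10⁹ = 8.827×10⁹ K⁴.

T ≈ 307 K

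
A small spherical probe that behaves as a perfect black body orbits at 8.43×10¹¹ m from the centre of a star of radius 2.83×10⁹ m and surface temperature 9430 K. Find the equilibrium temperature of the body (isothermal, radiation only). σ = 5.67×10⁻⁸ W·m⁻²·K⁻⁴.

The star's surface emits σT_*⁴; at distance d the flux is S = σT_*⁴(R_*/d)².
S = 5.67×10⁻⁸·(9430)⁴·(2.83×10⁹/8.43×10¹¹)² = 5053 W/m².
For an isothermal sphere T⁴ = (1−a)S/(4σ) = 2.228×10¹⁰ K⁴.

T ≈ 386 K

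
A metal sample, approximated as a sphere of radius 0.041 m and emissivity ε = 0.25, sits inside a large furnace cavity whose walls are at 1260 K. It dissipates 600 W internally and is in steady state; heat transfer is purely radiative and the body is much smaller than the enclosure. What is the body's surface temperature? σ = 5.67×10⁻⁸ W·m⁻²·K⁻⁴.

For a small grey body in a large enclosure, net radiated power = εσA(T⁴ − T_w⁴).
Steady state: P = εσA(T⁴ − T_w⁴) with A = 4πr² = 0.02112 m².
T⁴ = P/(εσA) + T_w⁴ = 600/(0.25·5.67×10⁻⁸·0.02112) + (1260)⁴
    = 2.004×10¹² + 2.520×10¹² = 4.524×10¹² K⁴.

T ≈ 1460 K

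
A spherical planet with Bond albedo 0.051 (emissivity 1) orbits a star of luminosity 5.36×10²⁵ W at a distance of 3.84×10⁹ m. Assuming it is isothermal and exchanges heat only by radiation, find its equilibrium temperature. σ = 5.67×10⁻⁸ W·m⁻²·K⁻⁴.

T ≈ 1050 K

First find the stellar flux at distance d: S = L/(4πd²) = 5.36×10²⁵/(4π·(3.84×10⁹)²) = 2.893×10⁵ W/m².
For an isothermal sphere, absorbed (1−a)S·πr² = emitted σ·4πr²·T⁴, so T⁴ = (1−a)S/(4σ).
T⁴ = 0.949·2.893×10⁵/(4·5.67×10⁻⁸) = 1.210×10¹² K⁴.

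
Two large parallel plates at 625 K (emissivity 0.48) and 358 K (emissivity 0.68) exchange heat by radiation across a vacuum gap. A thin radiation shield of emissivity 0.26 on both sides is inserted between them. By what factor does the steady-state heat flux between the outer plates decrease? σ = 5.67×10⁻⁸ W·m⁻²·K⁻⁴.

factor ≈ 3.62

Without shield: q₀ = σΔ(T⁴)/(1/ε₁+1/ε₂−1) with denominator 2.554.
With shield the two gaps are in series; the resistances add: (1/ε₁+1/ε_s−1)+(1/ε_s+1/ε₂−1) = 4.929+4.317 = 9.246.
Heat-flux ratio q₀/q = 9.246/2.554.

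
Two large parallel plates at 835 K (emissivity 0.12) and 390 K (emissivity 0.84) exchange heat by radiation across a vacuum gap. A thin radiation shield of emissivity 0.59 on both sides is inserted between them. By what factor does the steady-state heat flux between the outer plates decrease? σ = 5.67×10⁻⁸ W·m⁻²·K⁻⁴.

factor ≈ 1.28

Without shield: q₀ = σΔ(T⁴)/(1/ε₁+1/ε₂−1) with denominator 8.524.
With shield the two gaps are in series; the resistances add: (1/ε₁+1/ε_s−1)+(1/ε_s+1/ε₂−1) = 9.028+1.885 = 10.91.
Heat-flux ratio q₀/q = 10.91/8.524.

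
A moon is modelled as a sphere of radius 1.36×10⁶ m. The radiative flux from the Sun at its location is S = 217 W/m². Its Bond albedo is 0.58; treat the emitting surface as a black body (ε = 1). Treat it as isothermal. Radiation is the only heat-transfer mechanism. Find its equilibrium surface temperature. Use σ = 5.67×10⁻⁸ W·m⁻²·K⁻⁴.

T ≈ 142 K

At equilibrium, absorbed power = emitted power.
Absorbing cross-section = πr² = 5.811×10¹² m²; emitting surface = 4πr² = 2.324×10¹³ m² (ratio 4).
(1−a)S·A_cross = εσ·A_surf·T⁴  ⇒  T⁴ = (1−a)S/(4σ).
T⁴ = 0.420·217/(4·5.67×10⁻⁸) = 4.019×10⁸ K⁴.
T = (4.019×10⁸)^(1/4).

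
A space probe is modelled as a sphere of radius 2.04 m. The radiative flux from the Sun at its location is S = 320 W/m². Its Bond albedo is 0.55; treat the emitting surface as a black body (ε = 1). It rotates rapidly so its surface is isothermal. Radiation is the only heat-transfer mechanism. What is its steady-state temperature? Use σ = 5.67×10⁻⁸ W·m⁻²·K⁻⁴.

T ≈ 159 K

At equilibrium, absorbed power = emitted power.
Absorbing cross-section = πr² = 13.07 m²; emitting surface = 4πr² = 52.30 m² (ratio 4).
(1−a)S·A_cross = εσ·A_surf·T⁴  ⇒  T⁴ = (1−a)S/(4σ).
T⁴ = 0.450·320/(4·5.67×10⁻⁸) = 6.349×10⁸ K⁴.
T = (6.349×10⁸)^(1/4).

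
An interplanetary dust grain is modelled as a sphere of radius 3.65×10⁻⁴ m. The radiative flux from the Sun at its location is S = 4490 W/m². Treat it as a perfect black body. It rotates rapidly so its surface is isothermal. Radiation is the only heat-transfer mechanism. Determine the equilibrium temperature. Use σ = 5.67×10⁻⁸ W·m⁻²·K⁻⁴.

At equilibrium, absorbed power = emitted power.
Absorbing cross-section = πr² = 4.185×10⁻⁷ m²; emitting surface = 4πr² = 1.674×10⁻⁶ m² (ratio 4).
S·A_cross = εσ·A_surf·T⁴  ⇒  T⁴ = S/(4σ).
T⁴ = 1.00·4490/(4·5.67×10⁻⁸) = 1.980×10¹⁰ K⁴.
T = (1.980×10¹⁰)^(1/4).

T ≈ 375 K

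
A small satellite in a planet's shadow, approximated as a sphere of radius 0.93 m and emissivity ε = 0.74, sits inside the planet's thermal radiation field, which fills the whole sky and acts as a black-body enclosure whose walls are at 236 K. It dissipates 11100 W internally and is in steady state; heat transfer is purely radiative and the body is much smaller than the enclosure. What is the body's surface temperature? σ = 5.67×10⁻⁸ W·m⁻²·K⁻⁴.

T ≈ 407 K

For a small grey body in a large enclosure, net radiated power = εσA(T⁴ − T_w⁴).
Steady state: P = εσA(T⁴ − T_w⁴) with A = 4πr² = 10.87 m².
T⁴ = P/(εσA) + T_w⁴ = 11100/(0.74·5.67×10⁻⁸·10.87) + (236)⁴
    = 2.434×10¹⁰ + 3.102×10⁹ = 2.744×10¹⁰ K⁴.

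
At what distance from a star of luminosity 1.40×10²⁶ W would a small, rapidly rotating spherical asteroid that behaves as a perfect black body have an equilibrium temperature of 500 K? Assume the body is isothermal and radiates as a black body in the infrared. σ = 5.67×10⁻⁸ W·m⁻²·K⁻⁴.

For an isothermal black-emitting sphere, (1−a)S·πr² = σ·4πr²·T⁴ ⇒ S = 4σT⁴/(1−a).
S = 4·5.67×10⁻⁸·(500)⁴/1.00 = 14180 W/m².
Flux falls as S = L/(4πd²), so d = √(L/(4πS)) = √(1.40×10²⁶/(4π·14180)).

d ≈ 2.80×10¹⁰ m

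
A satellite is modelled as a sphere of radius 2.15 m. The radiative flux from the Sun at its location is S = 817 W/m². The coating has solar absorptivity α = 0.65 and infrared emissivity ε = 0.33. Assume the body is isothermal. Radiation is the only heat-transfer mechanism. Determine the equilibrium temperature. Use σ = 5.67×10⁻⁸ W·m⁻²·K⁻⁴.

T ≈ 290 K

At equilibrium, absorbed power = emitted power.
Absorbing cross-section = πr² = 14.52 m²; emitting surface = 4πr² = 58.09 m² (ratio 4).
αS·A_cross = εσ·A_surf·T⁴  ⇒  T⁴ = αS/(ε·4σ).
T⁴ = 0.650·817/(0.33·4·5.67×10⁻⁸) = 7.095×10⁹ K⁴.
T = (7.095×10⁹)^(1/4).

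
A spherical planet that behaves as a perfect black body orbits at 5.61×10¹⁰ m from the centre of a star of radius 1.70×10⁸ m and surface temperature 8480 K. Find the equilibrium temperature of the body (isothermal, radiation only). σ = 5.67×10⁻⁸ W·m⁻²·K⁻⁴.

T ≈ 330 K

The star's surface emits σT_*⁴; at distance d the flux is S = σT_*⁴(R_*/d)².
S = 5.67×10⁻⁸·(8480)⁴·(1.70×10⁸/5.61×10¹⁰)² = 2692 W/m².
For an isothermal sphere T⁴ = (1−a)S/(4σ) = 1.187×10¹⁰ K⁴.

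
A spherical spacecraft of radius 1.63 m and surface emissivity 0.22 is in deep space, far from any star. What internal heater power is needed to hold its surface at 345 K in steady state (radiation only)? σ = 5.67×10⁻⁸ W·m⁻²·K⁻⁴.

P = εσ·4πr²·T⁴.
4πr² = 33.39 m²; T⁴ = 1.417×10¹⁰ K⁴.
P = 0.22·5.67×10⁻⁸·33.39·1.417×10¹⁰.

P ≈ 5900 W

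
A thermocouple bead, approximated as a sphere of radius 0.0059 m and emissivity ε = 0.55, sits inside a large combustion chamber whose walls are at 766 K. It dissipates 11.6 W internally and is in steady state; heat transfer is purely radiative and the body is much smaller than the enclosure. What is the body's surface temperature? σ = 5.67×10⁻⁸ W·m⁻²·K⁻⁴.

T ≈ 1050 K

For a small grey body in a large enclosure, net radiated power = εσA(T⁴ − T_w⁴).
Steady state: P = εσA(T⁴ − T_w⁴) with A = 4πr² = 4.374×10⁻⁴ m².
T⁴ = P/(εσA) + T_w⁴ = 11.6/(0.55·5.67×10⁻⁸·4.374×10⁻⁴) + (766)⁴
    = 8.504×10¹¹ + 3.443×10¹¹ = 1.195×10¹² K⁴.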